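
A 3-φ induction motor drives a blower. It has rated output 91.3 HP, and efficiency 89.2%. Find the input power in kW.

P_out = 91.3 × 746 = 68110 W
P_in = P_out/η = 68110/0.892 = 76357 W = 76.4 kW

76.4 kW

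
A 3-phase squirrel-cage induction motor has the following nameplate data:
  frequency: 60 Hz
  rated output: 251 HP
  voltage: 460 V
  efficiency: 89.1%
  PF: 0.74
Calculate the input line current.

356 A

P_out = 251 × 746 = 187246 W
P_in = P_out / η = 187246 / 0.891 = 210153 W
I_L = P_in / (√3·V_L·cosφ) = 210153 / (1.732 × 460 × 0.74) = 356 A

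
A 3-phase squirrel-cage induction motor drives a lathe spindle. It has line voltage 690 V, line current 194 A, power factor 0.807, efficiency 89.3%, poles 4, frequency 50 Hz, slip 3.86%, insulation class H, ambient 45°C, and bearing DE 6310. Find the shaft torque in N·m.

1110 N·m

P_in = √3·V·I·cosφ = 1.732 × 690 × 194 × 0.807 = 187099 W
P_out = η·P_in = 0.893 × 187099 = 167079 W
n_s = 120×50/4 = 1500 rpm; n = 1500×(1−0.0386) = 1442 rpm
ω = 2π×1442/60 = 151 rad/s
τ = P_out/ω = 167079/151 = 1110 N·m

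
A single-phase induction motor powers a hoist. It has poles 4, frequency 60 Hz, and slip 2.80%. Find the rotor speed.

1750 rpm

n_s = 120f/p = 120×60/4 = 1800 rpm
n = n_s(1 − s) = 1800 × (1 − 0.028) = 1750 rpm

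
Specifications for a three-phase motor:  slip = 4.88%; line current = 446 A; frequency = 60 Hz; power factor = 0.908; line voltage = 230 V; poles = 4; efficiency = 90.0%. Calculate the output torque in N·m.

810 N·m

P_in = √3·V·I·cosφ = 1.732 × 230 × 446 × 0.908 = 161323 W
P_out = η·P_in = 0.9 × 161323 = 145191 W
n_s = 120×60/4 = 1800 rpm; n = 1800×(1−0.0488) = 1712 rpm
ω = 2π×1712/60 = 179.3 rad/s
τ = P_out/ω = 145191/179.3 = 810 N·m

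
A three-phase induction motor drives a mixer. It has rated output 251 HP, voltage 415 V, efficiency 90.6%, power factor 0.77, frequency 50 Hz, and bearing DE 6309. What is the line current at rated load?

P_out = 251 × 746 = 187246 W
P_in = P_out / η = 187246 / 0.906 = 206673 W
I_L = P_in / (√3·V_L·cosφ) = 206673 / (1.732 × 415 × 0.77) = 373 A

373 A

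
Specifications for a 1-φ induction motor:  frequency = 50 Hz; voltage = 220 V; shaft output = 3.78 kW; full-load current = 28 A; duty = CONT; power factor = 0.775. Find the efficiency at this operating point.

P_out = 3.78 kW = 3780 W
P_in = V·I·cosφ = 220 × 28 × 0.775 = 4774 W
η = P_out / P_in = 3780 / 4774 = 0.792 = 79.2%

79.2 %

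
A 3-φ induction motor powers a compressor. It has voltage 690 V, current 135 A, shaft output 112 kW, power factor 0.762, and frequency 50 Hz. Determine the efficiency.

91.1 %

P_out = 112 kW = 112000 W
P_in = √3·V_L·I_L·cosφ = 1.732 × 690 × 135 × 0.762 = 122938 W
η = P_out / P_in = 112000 / 122938 = 0.911 = 91.1%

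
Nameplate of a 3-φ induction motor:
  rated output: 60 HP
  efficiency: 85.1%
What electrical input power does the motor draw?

P_out = 60 × 746 = 44760 W
P_in = P_out/η = 44760/0.851 = 52597 W = 52.6 kW

52.6 kW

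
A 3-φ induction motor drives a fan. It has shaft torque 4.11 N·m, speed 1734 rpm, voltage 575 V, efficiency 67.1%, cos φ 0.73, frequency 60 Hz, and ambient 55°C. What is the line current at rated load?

ω = 2π×1734/60 = 181.6 rad/s; P_out = τω = 4.11 × 181.6 = 746 W
P_in = P_out / η = 746 / 0.671 = 1112 W
I_L = P_in / (√3·V_L·cosφ) = 1112 / (1.732 × 575 × 0.73) = 1.53 A

1.53 A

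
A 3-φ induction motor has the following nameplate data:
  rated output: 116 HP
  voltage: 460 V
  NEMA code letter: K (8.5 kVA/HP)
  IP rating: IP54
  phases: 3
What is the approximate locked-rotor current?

S_LR = 8.5 × 116 = 986 kVA
I_LR = S_LR/(√3·V_L) = 986000/(1.732×460) = 1240 A

1240 A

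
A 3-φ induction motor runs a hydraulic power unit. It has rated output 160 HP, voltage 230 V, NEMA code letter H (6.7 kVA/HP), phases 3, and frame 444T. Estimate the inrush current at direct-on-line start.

S_LR = 6.7 × 160 = 1072 kVA
I_LR = S_LR/(√3·V_L) = 1072000/(1.732×230) = 2690 A

2690 A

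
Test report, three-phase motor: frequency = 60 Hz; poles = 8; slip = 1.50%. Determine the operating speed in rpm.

n_s = 120f/p = 120×60/8 = 900 rpm
n = n_s(1 − s) = 900 × (1 − 0.015) = 886 rpm

886 rpm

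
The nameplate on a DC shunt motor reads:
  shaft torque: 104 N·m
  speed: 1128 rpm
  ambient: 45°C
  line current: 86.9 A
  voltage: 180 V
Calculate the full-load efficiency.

78.5 %

ω = 2π × 1128/60 = 118.1 rad/s; P_out = τω = 104 × 118.1 = 12282 W
P_in = V·I = 180 × 86.9 = 15642 W
η = P_out / P_in = 12282 / 15642 = 0.785 = 78.5%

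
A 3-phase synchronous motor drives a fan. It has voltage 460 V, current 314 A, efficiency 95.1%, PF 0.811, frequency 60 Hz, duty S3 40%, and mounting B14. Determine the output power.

P_in = √3·V·I·cosφ = 1.732 × 460 × 314 × 0.811 = 202888 W
P_out = η·P_in = 0.951 × 202888 = 192946 W

193 kW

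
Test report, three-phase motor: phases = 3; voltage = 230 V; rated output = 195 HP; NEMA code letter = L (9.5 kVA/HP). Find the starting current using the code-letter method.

S_LR = 9.5 × 195 = 1852.5 kVA
I_LR = S_LR/(√3·V_L) = 1852500/(1.732×230) = 4650 A

4650 A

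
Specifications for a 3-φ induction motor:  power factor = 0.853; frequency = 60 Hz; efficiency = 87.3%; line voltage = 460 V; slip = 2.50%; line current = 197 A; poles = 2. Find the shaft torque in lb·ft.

P_in = √3·V·I·cosφ = 1.732 × 460 × 197 × 0.853 = 133882 W
P_out = η·P_in = 0.873 × 133882 = 116879 W
n_s = 120×60/2 = 3600 rpm; n = 3600×(1−0.025) = 3510 rpm
ω = 2π×3510/60 = 367.6 rad/s
τ = P_out/ω = 116879/367.6 = 318 N·m
In lb·ft: 318/1.356 = 235 lb·ft

235 lb·ft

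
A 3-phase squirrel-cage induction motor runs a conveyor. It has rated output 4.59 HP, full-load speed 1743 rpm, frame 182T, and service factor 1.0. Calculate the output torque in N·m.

18.8 N·m

P_out = 4.59 × 746 = 3424 W
ω = 2π × 1743/60 = 182.5 rad/s
τ = P_out/ω = 3424/182.5 = 18.8 N·m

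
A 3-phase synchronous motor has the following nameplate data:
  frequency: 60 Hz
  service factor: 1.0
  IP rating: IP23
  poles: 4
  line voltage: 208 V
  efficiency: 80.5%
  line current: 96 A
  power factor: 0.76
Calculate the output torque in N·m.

P_in = √3·V·I·cosφ = 1.732 × 208 × 96 × 0.76 = 26284 W
P_out = η·P_in = 0.805 × 26284 = 21159 W
n = n_s = 120×60/4 = 1800 rpm (synchronous)
ω = 2π×1800/60 = 188.5 rad/s
τ = P_out/ω = 21159/188.5 = 112 N·m

112 N·m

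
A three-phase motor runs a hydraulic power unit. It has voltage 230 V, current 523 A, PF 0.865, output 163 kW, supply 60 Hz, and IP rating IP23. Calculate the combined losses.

P_in = √3·V·I·cosφ = 1.732×230×523×0.865 = 180216 W
P_out = 163000 W
Losses = P_in − P_out = 180216 − 163000 = 17216 W

17200 W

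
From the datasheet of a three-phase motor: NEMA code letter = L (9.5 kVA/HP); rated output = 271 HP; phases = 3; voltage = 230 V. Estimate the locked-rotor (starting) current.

S_LR = 9.5 × 271 = 2574.5 kVA
I_LR = S_LR/(√3·V_L) = 2574500/(1.732×230) = 6460 A

6460 A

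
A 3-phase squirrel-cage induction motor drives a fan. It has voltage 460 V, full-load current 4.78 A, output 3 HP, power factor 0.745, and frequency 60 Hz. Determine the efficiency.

P_out = 3 × 746 = 2238 W
P_in = √3·V_L·I_L·cosφ = 1.732 × 460 × 4.78 × 0.745 = 2837 W
η = P_out / P_in = 2238 / 2837 = 0.789 = 78.9%

78.9 %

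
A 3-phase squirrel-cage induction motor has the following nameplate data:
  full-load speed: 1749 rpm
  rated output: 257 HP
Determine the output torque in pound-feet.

772 lb·ft

P_out = 257 × 746 = 191722 W
ω = 2π × 1749/60 = 183.2 rad/s
τ = P_out/ω = 191722/183.2 = 1047 N·m
In lb·ft: 1047/1.356 = 772 lb·ft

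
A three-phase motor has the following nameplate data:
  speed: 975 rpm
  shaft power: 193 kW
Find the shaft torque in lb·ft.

ω = 2π × 975/60 = 102.1 rad/s
τ = P/ω = 193000/102.1 = 1890 N·m
In lb·ft: 1890/1.356 = 1390 lb·ft

1390 lb·ft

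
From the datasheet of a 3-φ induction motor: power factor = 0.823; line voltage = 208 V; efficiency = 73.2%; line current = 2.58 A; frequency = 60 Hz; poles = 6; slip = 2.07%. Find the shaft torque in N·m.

P_in = √3·V·I·cosφ = 1.732 × 208 × 2.58 × 0.823 = 765 W
P_out = η·P_in = 0.732 × 765 = 560 W
n_s = 120×60/6 = 1200 rpm; n = 1200×(1−0.0207) = 1175 rpm
ω = 2π×1175/60 = 123 rad/s
τ = P_out/ω = 560/123 = 4.55 N·m

4.55 N·m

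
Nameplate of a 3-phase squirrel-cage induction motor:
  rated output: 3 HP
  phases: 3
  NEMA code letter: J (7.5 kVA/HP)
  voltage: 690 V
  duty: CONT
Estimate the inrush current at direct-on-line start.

18.8 A

S_LR = 7.5 × 3 = 22.5 kVA
I_LR = S_LR/(√3·V_L) = 22500/(1.732×690) = 18.8 A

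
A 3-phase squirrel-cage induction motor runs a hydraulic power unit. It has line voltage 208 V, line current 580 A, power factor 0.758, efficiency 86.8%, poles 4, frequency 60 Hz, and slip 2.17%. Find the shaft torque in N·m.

746 N·m

P_in = √3·V·I·cosφ = 1.732 × 208 × 580 × 0.758 = 158383 W
P_out = η·P_in = 0.868 × 158383 = 137476 W
n_s = 120×60/4 = 1800 rpm; n = 1800×(1−0.0217) = 1761 rpm
ω = 2π×1761/60 = 184.4 rad/s
τ = P_out/ω = 137476/184.4 = 746 N·m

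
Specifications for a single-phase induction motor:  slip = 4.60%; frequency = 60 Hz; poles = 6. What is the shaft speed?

1145 rpm

n_s = 120f/p = 120×60/6 = 1200 rpm
n = n_s(1 − s) = 1200 × (1 − 0.046) = 1145 rpm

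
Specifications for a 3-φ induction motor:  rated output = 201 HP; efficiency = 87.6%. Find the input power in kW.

P_out = 201 × 746 = 149946 W
P_in = P_out/η = 149946/0.876 = 171171 W = 171 kW

171 kW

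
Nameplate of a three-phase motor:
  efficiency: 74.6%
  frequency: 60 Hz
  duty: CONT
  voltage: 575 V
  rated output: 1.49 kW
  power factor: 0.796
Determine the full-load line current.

P_out = 1.49 kW = 1490 W
P_in = P_out / η = 1490 / 0.746 = 1997 W
I_L = P_in / (√3·V_L·cosφ) = 1997 / (1.732 × 575 × 0.796) = 2.52 A

2.52 A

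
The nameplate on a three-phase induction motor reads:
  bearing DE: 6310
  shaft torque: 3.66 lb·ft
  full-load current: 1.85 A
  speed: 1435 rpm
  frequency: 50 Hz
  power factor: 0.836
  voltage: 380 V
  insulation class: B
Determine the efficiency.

τ = 3.66 lb·ft × 1.356 = 4.963 N·m
ω = 2π × 1435/60 = 150.3 rad/s; P_out = τω = 4.963 × 150.3 = 746 W
P_in = √3·V_L·I_L·cosφ = 1.732 × 380 × 1.85 × 0.836 = 1018 W
η = P_out / P_in = 746 / 1018 = 0.733 = 73.3%

73.3 %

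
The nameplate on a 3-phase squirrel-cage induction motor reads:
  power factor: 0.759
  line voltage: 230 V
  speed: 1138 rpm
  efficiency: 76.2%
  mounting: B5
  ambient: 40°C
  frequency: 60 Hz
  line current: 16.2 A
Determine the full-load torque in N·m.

P_in = √3·V·I·cosφ = 1.732 × 230 × 16.2 × 0.759 = 4898 W
P_out = η·P_in = 0.762 × 4898 = 3732 W
n = 1138 rpm
ω = 2π×1138/60 = 119.2 rad/s
τ = P_out/ω = 3732/119.2 = 31.3 N·m

31.3 N·m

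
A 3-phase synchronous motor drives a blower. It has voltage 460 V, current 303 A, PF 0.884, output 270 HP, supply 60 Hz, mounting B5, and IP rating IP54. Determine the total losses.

12000 W

P_in = √3·V·I·cosφ = 1.732×460×303×0.884 = 213403 W
P_out = 270×746 = 201420 W
Losses = P_in − P_out = 213403 − 201420 = 11983 W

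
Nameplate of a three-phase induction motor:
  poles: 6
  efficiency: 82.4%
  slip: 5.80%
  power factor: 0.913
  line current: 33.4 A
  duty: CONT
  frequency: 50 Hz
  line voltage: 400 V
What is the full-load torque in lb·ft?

P_in = √3·V·I·cosφ = 1.732 × 400 × 33.4 × 0.913 = 21126 W
P_out = η·P_in = 0.824 × 21126 = 17408 W
n_s = 120×50/6 = 1000 rpm; n = 1000×(1−0.058) = 942 rpm
ω = 2π×942/60 = 98.65 rad/s
τ = P_out/ω = 17408/98.65 = 176.5 N·m
In lb·ft: 176.5/1.356 = 130 lb·ft

130 lb·ft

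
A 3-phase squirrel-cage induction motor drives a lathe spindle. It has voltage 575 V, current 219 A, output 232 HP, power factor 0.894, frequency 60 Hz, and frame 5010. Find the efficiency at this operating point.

P_out = 232 × 746 = 173072 W
P_in = √3·V_L·I_L·cosφ = 1.732 × 575 × 219 × 0.894 = 194983 W
η = P_out / P_in = 173072 / 194983 = 0.888 = 88.8%

88.8 %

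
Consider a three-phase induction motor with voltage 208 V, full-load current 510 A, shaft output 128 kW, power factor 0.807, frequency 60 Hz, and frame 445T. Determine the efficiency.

P_out = 128 kW = 128000 W
P_in = √3·V_L·I_L·cosφ = 1.732 × 208 × 510 × 0.807 = 148271 W
η = P_out / P_in = 128000 / 148271 = 0.863 = 86.3%

86.3 %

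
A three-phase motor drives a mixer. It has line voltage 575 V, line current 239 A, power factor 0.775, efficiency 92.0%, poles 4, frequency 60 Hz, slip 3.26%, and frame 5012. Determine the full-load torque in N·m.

931 N·m

P_in = √3·V·I·cosφ = 1.732 × 575 × 239 × 0.775 = 184466 W
P_out = η·P_in = 0.92 × 184466 = 169709 W
n_s = 120×60/4 = 1800 rpm; n = 1800×(1−0.0326) = 1741 rpm
ω = 2π×1741/60 = 182.3 rad/s
τ = P_out/ω = 169709/182.3 = 931 N·m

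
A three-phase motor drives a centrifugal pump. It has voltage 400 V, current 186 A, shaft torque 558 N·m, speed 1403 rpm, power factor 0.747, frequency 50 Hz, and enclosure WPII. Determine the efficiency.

85.2 %

ω = 2π × 1403/60 = 146.9 rad/s; P_out = τω = 558 × 146.9 = 81970 W
P_in = √3·V_L·I_L·cosφ = 1.732 × 400 × 186 × 0.747 = 96259 W
η = P_out / P_in = 81970 / 96259 = 0.852 = 85.2%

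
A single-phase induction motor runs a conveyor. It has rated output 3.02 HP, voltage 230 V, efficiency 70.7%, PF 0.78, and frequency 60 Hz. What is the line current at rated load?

P_out = 3.02 × 746 = 2253 W
P_in = P_out / η = 2253 / 0.707 = 3187 W
I = P_in / (V·cosφ) = 3187 / (230 × 0.78) = 17.8 A

17.8 A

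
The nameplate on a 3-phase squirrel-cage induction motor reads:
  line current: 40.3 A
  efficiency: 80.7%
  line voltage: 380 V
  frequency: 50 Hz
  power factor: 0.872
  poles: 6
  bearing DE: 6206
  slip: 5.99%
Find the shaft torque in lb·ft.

140 lb·ft

P_in = √3·V·I·cosφ = 1.732 × 380 × 40.3 × 0.872 = 23129 W
P_out = η·P_in = 0.807 × 23129 = 18665 W
n_s = 120×50/6 = 1000 rpm; n = 1000×(1−0.0599) = 940 rpm
ω = 2π×940/60 = 98.44 rad/s
τ = P_out/ω = 18665/98.44 = 189.6 N·m
In lb·ft: 189.6/1.356 = 140 lb·ft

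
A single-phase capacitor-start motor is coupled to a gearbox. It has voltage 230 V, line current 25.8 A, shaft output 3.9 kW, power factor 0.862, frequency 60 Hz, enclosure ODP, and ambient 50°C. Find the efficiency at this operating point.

76.2 %

P_out = 3.9 kW = 3900 W
P_in = V·I·cosφ = 230 × 25.8 × 0.862 = 5115 W
η = P_out / P_in = 3900 / 5115 = 0.762 = 76.2%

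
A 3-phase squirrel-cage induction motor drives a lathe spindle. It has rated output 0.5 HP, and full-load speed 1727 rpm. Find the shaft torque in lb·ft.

P_out = 0.5 × 746 = 373 W
ω = 2π × 1727/60 = 180.9 rad/s
τ = P_out/ω = 373/180.9 = 2.062 N·m
In lb·ft: 2.062/1.356 = 1.52 lb·ft

1.52 lb·ft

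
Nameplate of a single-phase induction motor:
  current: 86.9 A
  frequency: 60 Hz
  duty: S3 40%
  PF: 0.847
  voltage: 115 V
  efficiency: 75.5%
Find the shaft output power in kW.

P_in = V·I·cosφ = 115 × 86.9 × 0.847 = 8464 W
P_out = η·P_in = 0.755 × 8464 = 6390 W

6.39 kW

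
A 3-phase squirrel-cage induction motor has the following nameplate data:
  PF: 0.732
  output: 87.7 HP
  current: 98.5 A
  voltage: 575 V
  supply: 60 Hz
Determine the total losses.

6380 W

P_in = √3·V·I·cosφ = 1.732×575×98.5×0.732 = 71806 W
P_out = 87.7×746 = 65424 W
Losses = P_in − P_out = 71806 − 65424 = 6382 W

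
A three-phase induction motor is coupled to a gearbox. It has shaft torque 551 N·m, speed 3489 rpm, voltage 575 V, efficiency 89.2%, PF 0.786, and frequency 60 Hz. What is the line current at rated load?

288 A

ω = 2π×3489/60 = 365.4 rad/s; P_out = τω = 551 × 365.4 = 201335 W
P_in = P_out / η = 201335 / 0.892 = 225712 W
I_L = P_in / (√3·V_L·cosφ) = 225712 / (1.732 × 575 × 0.786) = 288 A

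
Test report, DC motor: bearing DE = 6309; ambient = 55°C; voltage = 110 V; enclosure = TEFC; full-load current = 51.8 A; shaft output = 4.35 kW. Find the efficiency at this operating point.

76.3 %

P_out = 4.35 kW = 4350 W
P_in = V·I = 110 × 51.8 = 5698 W
η = P_out / P_in = 4350 / 5698 = 0.763 = 76.3%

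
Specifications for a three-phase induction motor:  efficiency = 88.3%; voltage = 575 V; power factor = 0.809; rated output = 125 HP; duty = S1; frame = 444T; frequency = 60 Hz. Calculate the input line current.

131 A

P_out = 125 × 746 = 93250 W
P_in = P_out / η = 93250 / 0.883 = 105606 W
I_L = P_in / (√3·V_L·cosφ) = 105606 / (1.732 × 575 × 0.809) = 131 A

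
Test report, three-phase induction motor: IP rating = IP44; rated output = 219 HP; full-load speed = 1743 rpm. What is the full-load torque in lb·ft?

P_out = 219 × 746 = 163374 W
ω = 2π × 1743/60 = 182.5 rad/s
τ = P_out/ω = 163374/182.5 = 895.2 N·m
In lb·ft: 895.2/1.356 = 660 lb·ft

660 lb·ft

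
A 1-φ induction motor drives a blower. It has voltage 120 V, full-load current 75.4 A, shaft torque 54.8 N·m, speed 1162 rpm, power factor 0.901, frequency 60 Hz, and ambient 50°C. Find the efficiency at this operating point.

ω = 2π × 1162/60 = 121.7 rad/s; P_out = τω = 54.8 × 121.7 = 6669 W
P_in = V·I·cosφ = 120 × 75.4 × 0.901 = 8152 W
η = P_out / P_in = 6669 / 8152 = 0.818 = 81.8%

81.8 %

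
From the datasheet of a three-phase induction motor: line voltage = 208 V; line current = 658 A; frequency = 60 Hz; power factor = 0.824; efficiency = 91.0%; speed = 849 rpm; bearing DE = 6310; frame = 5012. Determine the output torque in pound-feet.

1470 lb·ft

P_in = √3·V·I·cosφ = 1.732 × 208 × 658 × 0.824 = 195328 W
P_out = η·P_in = 0.91 × 195328 = 177748 W
n = 849 rpm
ω = 2π×849/60 = 88.91 rad/s
τ = P_out/ω = 177748/88.91 = 1999 N·m
In lb·ft: 1999/1.356 = 1470 lb·ft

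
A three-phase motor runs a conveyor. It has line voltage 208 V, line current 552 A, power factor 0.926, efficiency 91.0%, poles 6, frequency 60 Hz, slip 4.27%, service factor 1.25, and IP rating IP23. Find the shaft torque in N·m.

1390 N·m

P_in = √3·V·I·cosφ = 1.732 × 208 × 552 × 0.926 = 184146 W
P_out = η·P_in = 0.91 × 184146 = 167573 W
n_s = 120×60/6 = 1200 rpm; n = 1200×(1−0.0427) = 1149 rpm
ω = 2π×1149/60 = 120.3 rad/s
τ = P_out/ω = 167573/120.3 = 1390 N·m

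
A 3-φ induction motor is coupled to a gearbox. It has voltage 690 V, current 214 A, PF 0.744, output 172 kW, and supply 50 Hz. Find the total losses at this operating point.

18300 W

P_in = √3·V·I·cosφ = 1.732×690×214×0.744 = 190276 W
P_out = 172000 W
Losses = P_in − P_out = 190276 − 172000 = 18276 W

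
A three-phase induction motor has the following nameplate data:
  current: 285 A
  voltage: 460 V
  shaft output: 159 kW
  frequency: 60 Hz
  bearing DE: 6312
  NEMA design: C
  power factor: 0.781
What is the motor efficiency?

P_out = 159 kW = 159000 W
P_in = √3·V_L·I_L·cosφ = 1.732 × 460 × 285 × 0.781 = 177338 W
η = P_out / P_in = 159000 / 177338 = 0.897 = 89.7%

89.7 %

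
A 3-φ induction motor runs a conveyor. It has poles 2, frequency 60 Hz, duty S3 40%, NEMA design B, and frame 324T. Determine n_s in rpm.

3600 rpm

n_s = 120f/p = 120×60/2 = 3600 rpm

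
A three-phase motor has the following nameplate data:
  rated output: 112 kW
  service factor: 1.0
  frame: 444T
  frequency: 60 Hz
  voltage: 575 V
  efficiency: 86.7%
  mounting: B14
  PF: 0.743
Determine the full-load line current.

175 A

P_out = 112 kW = 112000 W
P_in = P_out / η = 112000 / 0.867 = 129181 W
I_L = P_in / (√3·V_L·cosφ) = 129181 / (1.732 × 575 × 0.743) = 175 A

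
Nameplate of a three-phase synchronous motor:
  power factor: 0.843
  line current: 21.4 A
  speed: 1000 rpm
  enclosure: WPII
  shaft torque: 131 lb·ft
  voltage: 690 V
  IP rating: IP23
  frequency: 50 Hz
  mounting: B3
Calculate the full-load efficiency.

τ = 131 lb·ft × 1.356 = 177.6 N·m
ω = 2π × 1000/60 = 104.7 rad/s; P_out = τω = 177.6 × 104.7 = 18595 W
P_in = √3·V_L·I_L·cosφ = 1.732 × 690 × 21.4 × 0.843 = 21559 W
η = P_out / P_in = 18595 / 21559 = 0.863 = 86.3%

86.3 %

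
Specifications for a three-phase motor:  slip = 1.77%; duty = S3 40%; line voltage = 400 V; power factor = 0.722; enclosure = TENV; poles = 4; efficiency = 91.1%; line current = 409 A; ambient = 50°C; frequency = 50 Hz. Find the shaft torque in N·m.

1210 N·m

P_in = √3·V·I·cosφ = 1.732 × 400 × 409 × 0.722 = 204582 W
P_out = η·P_in = 0.911 × 204582 = 186374 W
n_s = 120×50/4 = 1500 rpm; n = 1500×(1−0.0177) = 1473 rpm
ω = 2π×1473/60 = 154.3 rad/s
τ = P_out/ω = 186374/154.3 = 1210 N·m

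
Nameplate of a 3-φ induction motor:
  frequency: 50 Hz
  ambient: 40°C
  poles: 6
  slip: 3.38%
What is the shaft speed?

966 rpm

n_s = 120f/p = 120×50/6 = 1000 rpm
n = n_s(1 − s) = 1000 × (1 − 0.0338) = 966 rpm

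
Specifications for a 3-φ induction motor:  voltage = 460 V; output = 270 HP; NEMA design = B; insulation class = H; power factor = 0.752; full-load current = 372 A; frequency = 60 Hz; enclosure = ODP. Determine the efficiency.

P_out = 270 × 746 = 201420 W
P_in = √3·V_L·I_L·cosφ = 1.732 × 460 × 372 × 0.752 = 222878 W
η = P_out / P_in = 201420 / 222878 = 0.904 = 90.4%

90.4 %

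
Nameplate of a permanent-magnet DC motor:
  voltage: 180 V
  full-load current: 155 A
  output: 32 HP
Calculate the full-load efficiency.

P_out = 32 × 746 = 23872 W
P_in = V·I = 180 × 155 = 27900 W
η = P_out / P_in = 23872 / 27900 = 0.856 = 85.6%

85.6 %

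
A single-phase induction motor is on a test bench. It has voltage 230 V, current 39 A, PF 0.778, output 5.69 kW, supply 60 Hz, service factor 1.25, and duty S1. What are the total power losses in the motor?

1290 W

P_in = V·I·cosφ = 230×39×0.778 = 6979 W
P_out = 5690 W
Losses = P_in − P_out = 6979 − 5690 = 1289 W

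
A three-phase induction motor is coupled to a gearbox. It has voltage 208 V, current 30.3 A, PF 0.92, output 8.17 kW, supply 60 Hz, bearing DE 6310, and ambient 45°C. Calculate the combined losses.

P_in = √3·V·I·cosφ = 1.732×208×30.3×0.92 = 10042 W
P_out = 8170 W
Losses = P_in − P_out = 10042 − 8170 = 1872 W

1.87 kW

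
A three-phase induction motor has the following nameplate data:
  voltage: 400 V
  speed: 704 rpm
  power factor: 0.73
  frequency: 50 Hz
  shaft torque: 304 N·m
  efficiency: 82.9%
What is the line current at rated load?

53.5 A

ω = 2π×704/60 = 73.72 rad/s; P_out = τω = 304 × 73.72 = 22411 W
P_in = P_out / η = 22411 / 0.829 = 27034 W
I_L = P_in / (√3·V_L·cosφ) = 27034 / (1.732 × 400 × 0.73) = 53.5 A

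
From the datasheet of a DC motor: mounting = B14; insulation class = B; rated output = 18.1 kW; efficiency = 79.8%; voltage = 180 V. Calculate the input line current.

P_out = 18.1 kW = 18100 W
P_in = P_out / η = 18100 / 0.798 = 22682 W
I = P_in / V = 22682 / 180 = 126 A

126 A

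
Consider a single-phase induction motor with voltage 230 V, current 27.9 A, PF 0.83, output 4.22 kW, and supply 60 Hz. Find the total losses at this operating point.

P_in = V·I·cosφ = 230×27.9×0.83 = 5326 W
P_out = 4220 W
Losses = P_in − P_out = 5326 − 4220 = 1106 W

1110 W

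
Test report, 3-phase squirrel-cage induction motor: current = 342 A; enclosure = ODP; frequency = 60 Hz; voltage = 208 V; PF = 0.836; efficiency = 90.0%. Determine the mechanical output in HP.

P_in = √3·V·I·cosφ = 1.732 × 208 × 342 × 0.836 = 103002 W
P_out = η·P_in = 0.9 × 103002 = 92702 W
= 92702/746 = 124 HP

124 HP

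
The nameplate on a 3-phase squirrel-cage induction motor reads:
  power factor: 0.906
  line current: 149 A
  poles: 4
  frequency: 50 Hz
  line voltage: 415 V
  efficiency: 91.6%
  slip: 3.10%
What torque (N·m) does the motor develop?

P_in = √3·V·I·cosφ = 1.732 × 415 × 149 × 0.906 = 97031 W
P_out = η·P_in = 0.916 × 97031 = 88880 W
n_s = 120×50/4 = 1500 rpm; n = 1500×(1−0.031) = 1454 rpm
ω = 2π×1454/60 = 152.3 rad/s
τ = P_out/ω = 88880/152.3 = 584 N·m

584 N·m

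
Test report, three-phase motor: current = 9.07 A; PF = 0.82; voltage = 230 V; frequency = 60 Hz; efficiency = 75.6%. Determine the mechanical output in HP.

3 HP

P_in = √3·V·I·cosφ = 1.732 × 230 × 9.07 × 0.82 = 2963 W
P_out = η·P_in = 0.756 × 2963 = 2240 W
= 2240/746 = 3 HP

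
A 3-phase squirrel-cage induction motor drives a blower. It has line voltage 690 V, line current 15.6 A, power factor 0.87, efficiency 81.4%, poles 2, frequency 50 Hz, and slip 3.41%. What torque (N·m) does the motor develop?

P_in = √3·V·I·cosφ = 1.732 × 690 × 15.6 × 0.87 = 16220 W
P_out = η·P_in = 0.814 × 16220 = 13203 W
n_s = 120×50/2 = 3000 rpm; n = 3000×(1−0.0341) = 2898 rpm
ω = 2π×2898/60 = 303.5 rad/s
τ = P_out/ω = 13203/303.5 = 43.5 N·m

43.5 N·m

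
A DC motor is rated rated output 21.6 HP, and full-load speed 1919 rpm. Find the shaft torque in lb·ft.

59.1 lb·ft

P_out = 21.6 × 746 = 16114 W
ω = 2π × 1919/60 = 201 rad/s
τ = P_out/ω = 16114/201 = 80.17 N·m
In lb·ft: 80.17/1.356 = 59.1 lb·ft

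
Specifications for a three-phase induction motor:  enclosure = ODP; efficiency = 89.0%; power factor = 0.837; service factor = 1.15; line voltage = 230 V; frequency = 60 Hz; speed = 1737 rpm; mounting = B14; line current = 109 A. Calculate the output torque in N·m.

178 N·m

P_in = √3·V·I·cosφ = 1.732 × 230 × 109 × 0.837 = 36344 W
P_out = η·P_in = 0.89 × 36344 = 32346 W
n = 1737 rpm
ω = 2π×1737/60 = 181.9 rad/s
τ = P_out/ω = 32346/181.9 = 178 N·m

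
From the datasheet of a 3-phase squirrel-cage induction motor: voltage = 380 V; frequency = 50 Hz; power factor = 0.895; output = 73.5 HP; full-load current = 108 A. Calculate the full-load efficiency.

86.2 %

P_out = 73.5 × 746 = 54831 W
P_in = √3·V_L·I_L·cosφ = 1.732 × 380 × 108 × 0.895 = 63618 W
η = P_out / P_in = 54831 / 63618 = 0.862 = 86.2%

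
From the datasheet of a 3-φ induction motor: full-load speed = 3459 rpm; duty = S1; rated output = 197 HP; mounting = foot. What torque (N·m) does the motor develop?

P_out = 197 × 746 = 146962 W
ω = 2π × 3459/60 = 362.2 rad/s
τ = P_out/ω = 146962/362.2 = 406 N·m

406 N·m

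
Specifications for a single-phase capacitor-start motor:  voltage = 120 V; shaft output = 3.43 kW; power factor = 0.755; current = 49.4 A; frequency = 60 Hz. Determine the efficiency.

76.6 %

P_out = 3.43 kW = 3430 W
P_in = V·I·cosφ = 120 × 49.4 × 0.755 = 4476 W
η = P_out / P_in = 3430 / 4476 = 0.766 = 76.6%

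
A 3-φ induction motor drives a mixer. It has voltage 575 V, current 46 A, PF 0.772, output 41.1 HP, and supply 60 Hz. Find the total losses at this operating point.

P_in = √3·V·I·cosφ = 1.732×575×46×0.772 = 35366 W
P_out = 41.1×746 = 30661 W
Losses = P_in − P_out = 35366 − 30661 = 4705 W

4.71 kW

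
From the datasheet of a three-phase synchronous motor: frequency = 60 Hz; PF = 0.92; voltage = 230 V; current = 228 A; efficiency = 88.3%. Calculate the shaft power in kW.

73.8 kW

P_in = √3·V·I·cosφ = 1.732 × 230 × 228 × 0.92 = 83560 W
P_out = η·P_in = 0.883 × 83560 = 73783 W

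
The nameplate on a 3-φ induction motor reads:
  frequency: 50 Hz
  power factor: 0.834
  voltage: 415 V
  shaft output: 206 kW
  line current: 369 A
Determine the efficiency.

93.1 %

P_out = 206 kW = 206000 W
P_in = √3·V_L·I_L·cosφ = 1.732 × 415 × 369 × 0.834 = 221202 W
η = P_out / P_in = 206000 / 221202 = 0.931 = 93.1%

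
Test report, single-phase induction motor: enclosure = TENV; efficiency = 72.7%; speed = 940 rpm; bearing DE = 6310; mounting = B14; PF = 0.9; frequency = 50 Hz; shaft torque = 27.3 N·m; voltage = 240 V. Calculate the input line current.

17.1 A

ω = 2π×940/60 = 98.44 rad/s; P_out = τω = 27.3 × 98.44 = 2687 W
P_in = P_out / η = 2687 / 0.727 = 3696 W
I = P_in / (V·cosφ) = 3696 / (240 × 0.9) = 17.1 A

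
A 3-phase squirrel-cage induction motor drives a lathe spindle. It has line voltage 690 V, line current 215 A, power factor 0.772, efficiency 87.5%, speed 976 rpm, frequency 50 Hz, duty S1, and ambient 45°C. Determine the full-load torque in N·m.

1700 N·m

P_in = √3·V·I·cosφ = 1.732 × 690 × 215 × 0.772 = 198359 W
P_out = η·P_in = 0.875 × 198359 = 173564 W
n = 976 rpm
ω = 2π×976/60 = 102.2 rad/s
τ = P_out/ω = 173564/102.2 = 1700 N·m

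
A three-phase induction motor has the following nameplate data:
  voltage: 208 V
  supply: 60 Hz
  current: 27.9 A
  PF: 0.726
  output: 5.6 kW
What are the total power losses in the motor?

P_in = √3·V·I·cosφ = 1.732×208×27.9×0.726 = 7297 W
P_out = 5600 W
Losses = P_in − P_out = 7297 − 5600 = 1697 W

1700 W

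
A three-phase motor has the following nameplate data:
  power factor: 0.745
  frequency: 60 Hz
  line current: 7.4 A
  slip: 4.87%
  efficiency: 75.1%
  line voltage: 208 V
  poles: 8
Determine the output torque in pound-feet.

12.3 lb·ft

P_in = √3·V·I·cosφ = 1.732 × 208 × 7.4 × 0.745 = 1986 W
P_out = η·P_in = 0.751 × 1986 = 1491 W
n_s = 120×60/8 = 900 rpm; n = 900×(1−0.0487) = 856 rpm
ω = 2π×856/60 = 89.64 rad/s
τ = P_out/ω = 1491/89.64 = 16.63 N·m
In lb·ft: 16.63/1.356 = 12.3 lb·ft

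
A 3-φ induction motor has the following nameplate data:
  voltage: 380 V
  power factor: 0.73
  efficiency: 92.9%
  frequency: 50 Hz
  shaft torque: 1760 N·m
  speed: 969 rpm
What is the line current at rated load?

ω = 2π×969/60 = 101.5 rad/s; P_out = τω = 1760 × 101.5 = 178640 W
P_in = P_out / η = 178640 / 0.929 = 192293 W
I_L = P_in / (√3·V_L·cosφ) = 192293 / (1.732 × 380 × 0.73) = 400 A

400 A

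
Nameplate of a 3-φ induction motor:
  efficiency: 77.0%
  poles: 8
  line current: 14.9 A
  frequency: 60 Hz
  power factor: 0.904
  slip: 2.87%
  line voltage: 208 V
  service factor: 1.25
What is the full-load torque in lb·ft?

30.1 lb·ft

P_in = √3·V·I·cosφ = 1.732 × 208 × 14.9 × 0.904 = 4853 W
P_out = η·P_in = 0.77 × 4853 = 3737 W
n_s = 120×60/8 = 900 rpm; n = 900×(1−0.0287) = 874 rpm
ω = 2π×874/60 = 91.53 rad/s
τ = P_out/ω = 3737/91.53 = 40.83 N·m
In lb·ft: 40.83/1.356 = 30.1 lb·ft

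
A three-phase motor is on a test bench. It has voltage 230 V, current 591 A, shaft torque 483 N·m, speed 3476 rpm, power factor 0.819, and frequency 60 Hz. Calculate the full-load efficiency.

ω = 2π × 3476/60 = 364 rad/s; P_out = τω = 483 × 364 = 175812 W
P_in = √3·V_L·I_L·cosφ = 1.732 × 230 × 591 × 0.819 = 192818 W
η = P_out / P_in = 175812 / 192818 = 0.912 = 91.2%

91.2 %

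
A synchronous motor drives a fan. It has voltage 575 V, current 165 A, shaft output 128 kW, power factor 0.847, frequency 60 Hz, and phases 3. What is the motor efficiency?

P_out = 128 kW = 128000 W
P_in = √3·V_L·I_L·cosφ = 1.732 × 575 × 165 × 0.847 = 139182 W
η = P_out / P_in = 128000 / 139182 = 0.920 = 92.0%

92.0 %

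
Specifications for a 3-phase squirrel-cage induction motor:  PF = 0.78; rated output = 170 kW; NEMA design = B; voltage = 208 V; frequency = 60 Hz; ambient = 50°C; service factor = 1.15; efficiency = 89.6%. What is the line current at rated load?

P_out = 170 kW = 170000 W
P_in = P_out / η = 170000 / 0.896 = 189732 W
I_L = P_in / (√3·V_L·cosφ) = 189732 / (1.732 × 208 × 0.78) = 675 A

675 A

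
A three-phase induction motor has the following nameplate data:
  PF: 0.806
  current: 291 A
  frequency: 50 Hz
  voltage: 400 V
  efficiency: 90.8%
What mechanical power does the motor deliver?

P_in = √3·V·I·cosφ = 1.732 × 400 × 291 × 0.806 = 162493 W
P_out = η·P_in = 0.908 × 162493 = 147544 W

148 kW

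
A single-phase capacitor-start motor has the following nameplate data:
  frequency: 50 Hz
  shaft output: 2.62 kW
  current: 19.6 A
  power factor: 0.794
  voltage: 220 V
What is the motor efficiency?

P_out = 2.62 kW = 2620 W
P_in = V·I·cosφ = 220 × 19.6 × 0.794 = 3424 W
η = P_out / P_in = 2620 / 3424 = 0.765 = 76.5%

76.5 %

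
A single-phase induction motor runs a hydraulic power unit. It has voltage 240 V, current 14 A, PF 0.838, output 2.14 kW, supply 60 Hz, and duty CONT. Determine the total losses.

676 W

P_in = V·I·cosφ = 240×14×0.838 = 2816 W
P_out = 2140 W
Losses = P_in − P_out = 2816 − 2140 = 676 W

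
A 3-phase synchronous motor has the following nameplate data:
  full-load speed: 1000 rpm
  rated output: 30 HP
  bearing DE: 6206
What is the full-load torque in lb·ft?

P_out = 30 × 746 = 22380 W
ω = 2π × 1000/60 = 104.7 rad/s
τ = P_out/ω = 22380/104.7 = 213.8 N·m
In lb·ft: 213.8/1.356 = 158 lb·ft

158 lb·ft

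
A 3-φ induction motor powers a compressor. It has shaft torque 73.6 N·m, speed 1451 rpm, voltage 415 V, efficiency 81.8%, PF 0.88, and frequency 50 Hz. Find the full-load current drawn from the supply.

21.6 A

ω = 2π×1451/60 = 151.9 rad/s; P_out = τω = 73.6 × 151.9 = 11180 W
P_in = P_out / η = 11180 / 0.818 = 13667 W
I_L = P_in / (√3·V_L·cosφ) = 13667 / (1.732 × 415 × 0.88) = 21.6 A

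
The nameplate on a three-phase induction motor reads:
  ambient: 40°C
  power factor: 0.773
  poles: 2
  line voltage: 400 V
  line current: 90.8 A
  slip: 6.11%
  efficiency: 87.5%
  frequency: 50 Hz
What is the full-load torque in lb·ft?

106 lb·ft

P_in = √3·V·I·cosφ = 1.732 × 400 × 90.8 × 0.773 = 48627 W
P_out = η·P_in = 0.875 × 48627 = 42549 W
n_s = 120×50/2 = 3000 rpm; n = 3000×(1−0.0611) = 2817 rpm
ω = 2π×2817/60 = 295 rad/s
τ = P_out/ω = 42549/295 = 144.2 N·m
In lb·ft: 144.2/1.356 = 106 lb·ft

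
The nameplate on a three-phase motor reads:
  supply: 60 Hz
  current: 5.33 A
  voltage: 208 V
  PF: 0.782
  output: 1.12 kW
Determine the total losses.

P_in = √3·V·I·cosφ = 1.732×208×5.33×0.782 = 1502 W
P_out = 1120 W
Losses = P_in − P_out = 1502 − 1120 = 382 W

382 W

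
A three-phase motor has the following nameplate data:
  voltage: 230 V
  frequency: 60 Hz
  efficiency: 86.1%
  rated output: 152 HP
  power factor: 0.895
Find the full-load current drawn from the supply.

369 A

P_out = 152 × 746 = 113392 W
P_in = P_out / η = 113392 / 0.861 = 131698 W
I_L = P_in / (√3·V_L·cosφ) = 131698 / (1.732 × 230 × 0.895) = 369 A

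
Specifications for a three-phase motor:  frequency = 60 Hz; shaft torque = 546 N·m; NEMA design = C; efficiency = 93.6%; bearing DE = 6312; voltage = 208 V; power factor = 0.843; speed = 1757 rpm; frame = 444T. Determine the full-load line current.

ω = 2π×1757/60 = 184 rad/s; P_out = τω = 546 × 184 = 100464 W
P_in = P_out / η = 100464 / 0.936 = 107333 W
I_L = P_in / (√3·V_L·cosφ) = 107333 / (1.732 × 208 × 0.843) = 353 A

353 A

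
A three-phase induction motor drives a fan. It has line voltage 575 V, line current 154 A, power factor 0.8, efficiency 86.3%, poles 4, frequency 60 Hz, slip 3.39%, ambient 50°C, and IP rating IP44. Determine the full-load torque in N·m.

581 N·m

P_in = √3·V·I·cosφ = 1.732 × 575 × 154 × 0.8 = 122695 W
P_out = η·P_in = 0.863 × 122695 = 105886 W
n_s = 120×60/4 = 1800 rpm; n = 1800×(1−0.0339) = 1739 rpm
ω = 2π×1739/60 = 182.1 rad/s
τ = P_out/ω = 105886/182.1 = 581 N·m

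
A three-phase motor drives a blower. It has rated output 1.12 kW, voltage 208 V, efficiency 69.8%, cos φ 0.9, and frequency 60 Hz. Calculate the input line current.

4.95 A

P_out = 1.12 kW = 1120 W
P_in = P_out / η = 1120 / 0.698 = 1605 W
I_L = P_in / (√3·V_L·cosφ) = 1605 / (1.732 × 208 × 0.9) = 4.95 A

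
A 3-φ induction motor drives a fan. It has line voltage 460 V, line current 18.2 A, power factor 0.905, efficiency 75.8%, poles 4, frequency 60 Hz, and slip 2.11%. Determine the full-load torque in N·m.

53.9 N·m

P_in = √3·V·I·cosφ = 1.732 × 460 × 18.2 × 0.905 = 13123 W
P_out = η·P_in = 0.758 × 13123 = 9947 W
n_s = 120×60/4 = 1800 rpm; n = 1800×(1−0.0211) = 1762 rpm
ω = 2π×1762/60 = 184.5 rad/s
τ = P_out/ω = 9947/184.5 = 53.9 N·m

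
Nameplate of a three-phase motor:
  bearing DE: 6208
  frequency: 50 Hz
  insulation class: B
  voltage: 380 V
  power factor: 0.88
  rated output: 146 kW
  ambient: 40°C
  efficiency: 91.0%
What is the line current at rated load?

277 A

P_out = 146 kW = 146000 W
P_in = P_out / η = 146000 / 0.910 = 160440 W
I_L = P_in / (√3·V_L·cosφ) = 160440 / (1.732 × 380 × 0.88) = 277 A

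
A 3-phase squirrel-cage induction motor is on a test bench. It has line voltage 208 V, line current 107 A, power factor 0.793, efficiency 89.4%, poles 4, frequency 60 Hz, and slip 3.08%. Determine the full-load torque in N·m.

P_in = √3·V·I·cosφ = 1.732 × 208 × 107 × 0.793 = 30568 W
P_out = η·P_in = 0.894 × 30568 = 27328 W
n_s = 120×60/4 = 1800 rpm; n = 1800×(1−0.0308) = 1745 rpm
ω = 2π×1745/60 = 182.7 rad/s
τ = P_out/ω = 27328/182.7 = 150 N·m

150 N·m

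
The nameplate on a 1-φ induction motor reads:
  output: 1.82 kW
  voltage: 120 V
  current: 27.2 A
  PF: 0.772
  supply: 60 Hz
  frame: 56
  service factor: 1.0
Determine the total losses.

700 W

P_in = V·I·cosφ = 120×27.2×0.772 = 2520 W
P_out = 1820 W
Losses = P_in − P_out = 2520 − 1820 = 700 W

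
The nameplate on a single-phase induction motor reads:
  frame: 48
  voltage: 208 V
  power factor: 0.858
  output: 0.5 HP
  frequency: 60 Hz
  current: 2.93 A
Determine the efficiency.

P_out = 0.5 × 746 = 373 W
P_in = V·I·cosφ = 208 × 2.93 × 0.858 = 523 W
η = P_out / P_in = 373 / 523 = 0.713 = 71.3%

71.3 %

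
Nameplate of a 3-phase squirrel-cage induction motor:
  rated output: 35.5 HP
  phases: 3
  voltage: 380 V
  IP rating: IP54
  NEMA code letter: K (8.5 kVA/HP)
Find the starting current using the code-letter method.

S_LR = 8.5 × 35.5 = 301.75 kVA
I_LR = S_LR/(√3·V_L) = 301750/(1.732×380) = 458 A

458 A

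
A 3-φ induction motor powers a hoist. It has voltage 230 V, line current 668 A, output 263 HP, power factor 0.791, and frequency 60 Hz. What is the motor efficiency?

93.2 %

P_out = 263 × 746 = 196198 W
P_in = √3·V_L·I_L·cosφ = 1.732 × 230 × 668 × 0.791 = 210489 W
η = P_out / P_in = 196198 / 210489 = 0.932 = 93.2%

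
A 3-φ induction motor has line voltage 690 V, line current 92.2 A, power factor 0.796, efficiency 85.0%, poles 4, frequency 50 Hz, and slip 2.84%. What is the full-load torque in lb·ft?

P_in = √3·V·I·cosφ = 1.732 × 690 × 92.2 × 0.796 = 87708 W
P_out = η·P_in = 0.85 × 87708 = 74552 W
n_s = 120×50/4 = 1500 rpm; n = 1500×(1−0.0284) = 1457 rpm
ω = 2π×1457/60 = 152.6 rad/s
τ = P_out/ω = 74552/152.6 = 488.5 N·m
In lb·ft: 488.5/1.356 = 360 lb·ft

360 lb·ft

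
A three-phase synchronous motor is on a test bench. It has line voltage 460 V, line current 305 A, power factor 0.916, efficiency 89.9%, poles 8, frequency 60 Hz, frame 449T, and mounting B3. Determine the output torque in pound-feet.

1570 lb·ft

P_in = √3·V·I·cosφ = 1.732 × 460 × 305 × 0.916 = 222588 W
P_out = η·P_in = 0.899 × 222588 = 200107 W
n = n_s = 120×60/8 = 900 rpm (synchronous)
ω = 2π×900/60 = 94.25 rad/s
τ = P_out/ω = 200107/94.25 = 2123 N·m
In lb·ft: 2123/1.356 = 1570 lb·ft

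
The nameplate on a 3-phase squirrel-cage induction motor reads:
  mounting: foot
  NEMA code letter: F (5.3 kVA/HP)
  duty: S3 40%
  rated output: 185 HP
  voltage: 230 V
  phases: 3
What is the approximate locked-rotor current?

2460 A

S_LR = 5.3 × 185 = 980.5 kVA
I_LR = S_LR/(√3·V_L) = 980500/(1.732×230) = 2460 A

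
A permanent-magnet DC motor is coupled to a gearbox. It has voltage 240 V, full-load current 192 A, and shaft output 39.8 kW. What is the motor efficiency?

P_out = 39.8 kW = 39800 W
P_in = V·I = 240 × 192 = 46080 W
η = P_out / P_in = 39800 / 46080 = 0.864 = 86.4%

86.4 %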